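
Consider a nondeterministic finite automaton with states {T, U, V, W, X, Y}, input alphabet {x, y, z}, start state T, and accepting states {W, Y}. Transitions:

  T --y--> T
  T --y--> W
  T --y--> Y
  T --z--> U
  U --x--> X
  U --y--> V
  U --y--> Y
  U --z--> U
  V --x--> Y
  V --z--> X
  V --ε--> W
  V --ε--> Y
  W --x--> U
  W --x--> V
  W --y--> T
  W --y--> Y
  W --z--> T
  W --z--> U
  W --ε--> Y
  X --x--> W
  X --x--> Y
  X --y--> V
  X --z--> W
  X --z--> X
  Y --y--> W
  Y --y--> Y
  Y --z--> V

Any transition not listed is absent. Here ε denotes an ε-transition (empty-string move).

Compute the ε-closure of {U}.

{U}

Begin with {U}.
No ε-moves leave this set, so the closure equals the set itself.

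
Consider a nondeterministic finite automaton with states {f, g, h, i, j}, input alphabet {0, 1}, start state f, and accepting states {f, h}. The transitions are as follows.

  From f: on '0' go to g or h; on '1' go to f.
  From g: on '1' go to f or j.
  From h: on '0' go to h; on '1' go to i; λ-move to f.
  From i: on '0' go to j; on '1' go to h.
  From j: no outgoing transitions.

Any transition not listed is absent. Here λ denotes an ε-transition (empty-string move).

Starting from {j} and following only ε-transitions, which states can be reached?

{j}

Begin with {j}.
No ε-moves leave this set, so the closure equals the set itself.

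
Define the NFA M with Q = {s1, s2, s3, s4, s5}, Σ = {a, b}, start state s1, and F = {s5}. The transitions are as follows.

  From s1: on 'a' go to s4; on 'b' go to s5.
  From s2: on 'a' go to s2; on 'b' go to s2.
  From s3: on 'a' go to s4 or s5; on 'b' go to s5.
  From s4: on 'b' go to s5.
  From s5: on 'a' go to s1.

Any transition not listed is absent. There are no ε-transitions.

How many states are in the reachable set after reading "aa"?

Start in {s1}.
Read 'a': {s1} → {s4}.
Read 'a': {s4} → ∅.
That set has 0 states.

0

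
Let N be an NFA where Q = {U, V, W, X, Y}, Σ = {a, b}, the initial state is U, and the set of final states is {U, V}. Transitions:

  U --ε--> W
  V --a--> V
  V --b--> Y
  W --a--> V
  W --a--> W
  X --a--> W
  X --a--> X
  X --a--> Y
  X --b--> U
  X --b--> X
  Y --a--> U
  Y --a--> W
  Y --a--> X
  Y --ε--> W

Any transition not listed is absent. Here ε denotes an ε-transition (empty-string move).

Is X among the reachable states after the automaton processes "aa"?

Start: ε-closure({U}) = {U, W}.
Read 'a': {U, W} → {V, W}.
Read 'a': {V, W} → {V, W}.
State X is not in {V, W}.

No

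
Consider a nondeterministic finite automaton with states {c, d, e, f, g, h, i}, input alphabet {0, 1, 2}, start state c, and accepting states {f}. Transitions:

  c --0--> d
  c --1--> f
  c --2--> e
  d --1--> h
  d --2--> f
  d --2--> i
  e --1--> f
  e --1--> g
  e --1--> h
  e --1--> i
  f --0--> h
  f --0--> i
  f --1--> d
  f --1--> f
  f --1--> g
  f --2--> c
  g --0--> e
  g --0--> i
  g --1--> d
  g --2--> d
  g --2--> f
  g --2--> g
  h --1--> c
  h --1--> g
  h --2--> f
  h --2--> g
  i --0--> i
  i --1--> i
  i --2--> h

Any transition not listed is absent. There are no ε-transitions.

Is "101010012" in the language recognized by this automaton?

Start in {c}.
Read '1': c→{f}; now {f}.
Read '0': f→{h, i}; now {h, i}.
Read '1': h→{c, g}, i→{i}; now {c, g, i}.
Read '0': c→{d}, g→{e, i}, i→{i}; now {d, e, i}.
Read '1': d→{h}, e→{f, g, h, i}, i→{i}; now {f, g, h, i}.
Read '0': f→{h, i}, g→{e, i}, h→∅, i→{i}; now {e, h, i}.
Read '0': e→∅, h→∅, i→{i}; now {i}.
Read '1': i→{i}; now {i}.
Read '2': i→{h}; now {h}.
The final set {h} contains no accepting state.

No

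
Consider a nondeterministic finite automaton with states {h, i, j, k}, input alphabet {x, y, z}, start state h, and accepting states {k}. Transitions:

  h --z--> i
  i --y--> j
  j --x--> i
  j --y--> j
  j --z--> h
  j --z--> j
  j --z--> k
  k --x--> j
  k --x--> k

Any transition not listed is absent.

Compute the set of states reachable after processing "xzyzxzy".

Start in {h}.
Read 'x': h→∅; now ∅.
The set is empty and remains empty for the remaining 6 symbols.

∅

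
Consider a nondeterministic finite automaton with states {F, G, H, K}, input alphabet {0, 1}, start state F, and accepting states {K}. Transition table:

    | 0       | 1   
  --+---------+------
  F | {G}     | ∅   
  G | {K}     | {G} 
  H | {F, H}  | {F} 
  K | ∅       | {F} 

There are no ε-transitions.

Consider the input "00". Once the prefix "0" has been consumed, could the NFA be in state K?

No

Start in {F}.
Read '0': F→{G}; now {G}.
State K is not in {G}.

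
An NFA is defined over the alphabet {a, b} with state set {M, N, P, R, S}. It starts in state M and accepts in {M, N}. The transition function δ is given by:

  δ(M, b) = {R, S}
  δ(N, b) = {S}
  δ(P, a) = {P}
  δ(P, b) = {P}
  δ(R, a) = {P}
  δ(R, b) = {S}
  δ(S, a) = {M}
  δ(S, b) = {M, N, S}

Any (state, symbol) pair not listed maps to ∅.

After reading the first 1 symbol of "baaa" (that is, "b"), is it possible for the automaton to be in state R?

Yes

Start in {M}.
Read 'b': M→{R, S}; now {R, S}.
State R is in {R, S}.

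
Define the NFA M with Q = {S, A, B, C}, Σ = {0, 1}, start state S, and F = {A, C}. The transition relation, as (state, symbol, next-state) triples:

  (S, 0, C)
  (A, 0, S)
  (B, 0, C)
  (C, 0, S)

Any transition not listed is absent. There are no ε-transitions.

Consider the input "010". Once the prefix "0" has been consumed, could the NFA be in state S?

Start in {S}.
Read '0': S→{C}; now {C}.
State S is not in {C}.

No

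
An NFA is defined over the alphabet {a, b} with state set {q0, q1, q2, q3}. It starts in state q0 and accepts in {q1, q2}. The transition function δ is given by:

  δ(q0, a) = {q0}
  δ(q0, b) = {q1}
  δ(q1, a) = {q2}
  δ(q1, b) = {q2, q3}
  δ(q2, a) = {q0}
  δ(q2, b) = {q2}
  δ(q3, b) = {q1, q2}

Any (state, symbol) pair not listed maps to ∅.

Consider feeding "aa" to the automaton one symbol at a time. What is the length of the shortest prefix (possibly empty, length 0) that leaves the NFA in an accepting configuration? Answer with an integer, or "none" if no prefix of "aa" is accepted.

none

Start in {q0}.
Read 'a': {q0} → {q0}.
Read 'a': {q0} → {q0}.
No reachable set along the way intersects F.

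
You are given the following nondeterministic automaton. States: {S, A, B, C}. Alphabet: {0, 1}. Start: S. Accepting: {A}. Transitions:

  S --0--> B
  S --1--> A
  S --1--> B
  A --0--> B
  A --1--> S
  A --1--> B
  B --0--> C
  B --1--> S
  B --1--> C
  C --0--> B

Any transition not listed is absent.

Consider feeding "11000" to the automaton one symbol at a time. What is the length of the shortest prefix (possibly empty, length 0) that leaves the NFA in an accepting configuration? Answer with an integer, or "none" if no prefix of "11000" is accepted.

1

Start in {S}.
Read '1': {S} → {A, B}.
None of the earlier sets intersect F, but {A, B} does.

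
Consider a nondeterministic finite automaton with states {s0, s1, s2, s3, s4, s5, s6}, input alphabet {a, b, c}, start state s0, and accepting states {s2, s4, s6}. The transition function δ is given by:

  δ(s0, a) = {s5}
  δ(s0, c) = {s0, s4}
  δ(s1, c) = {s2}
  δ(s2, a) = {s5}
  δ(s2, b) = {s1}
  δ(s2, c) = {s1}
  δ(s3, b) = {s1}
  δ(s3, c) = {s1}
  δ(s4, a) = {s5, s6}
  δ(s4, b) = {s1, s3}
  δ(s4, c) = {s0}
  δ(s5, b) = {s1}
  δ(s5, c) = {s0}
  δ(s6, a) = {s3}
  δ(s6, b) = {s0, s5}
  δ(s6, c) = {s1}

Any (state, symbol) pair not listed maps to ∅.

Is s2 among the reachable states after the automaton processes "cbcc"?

Start in {s0}.
Read 'c': s0→{s0, s4}; now {s0, s4}.
Read 'b': s0→∅, s4→{s1, s3}; now {s1, s3}.
Read 'c': s1→{s2}, s3→{s1}; now {s1, s2}.
Read 'c': s1→{s2}, s2→{s1}; now {s1, s2}.
State s2 is in {s1, s2}.

Yes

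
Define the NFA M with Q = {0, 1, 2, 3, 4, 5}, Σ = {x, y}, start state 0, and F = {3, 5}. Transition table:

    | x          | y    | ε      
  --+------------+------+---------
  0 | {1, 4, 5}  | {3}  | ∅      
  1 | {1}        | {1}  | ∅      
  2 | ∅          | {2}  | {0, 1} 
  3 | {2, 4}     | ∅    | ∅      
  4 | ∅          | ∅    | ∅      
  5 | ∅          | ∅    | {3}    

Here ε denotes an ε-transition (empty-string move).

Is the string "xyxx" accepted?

No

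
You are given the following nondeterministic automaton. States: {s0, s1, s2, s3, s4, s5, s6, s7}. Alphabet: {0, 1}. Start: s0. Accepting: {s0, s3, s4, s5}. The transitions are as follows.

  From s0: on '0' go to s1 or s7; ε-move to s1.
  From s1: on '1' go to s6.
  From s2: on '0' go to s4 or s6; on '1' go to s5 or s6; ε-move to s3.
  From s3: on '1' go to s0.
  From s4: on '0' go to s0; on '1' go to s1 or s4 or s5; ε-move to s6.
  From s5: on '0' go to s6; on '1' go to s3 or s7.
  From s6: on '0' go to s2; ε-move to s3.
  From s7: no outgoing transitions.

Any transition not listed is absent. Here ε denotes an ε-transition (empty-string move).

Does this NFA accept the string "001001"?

Start: ε-closure({s0}) = {s0, s1}.
Read '0': s0→{s1, s7}, s1→∅; now {s1, s7}.
Read '0': s1→∅, s7→∅; now ∅.
The set is empty and remains empty for the remaining 4 symbols.
The final set ∅ contains no accepting state.

No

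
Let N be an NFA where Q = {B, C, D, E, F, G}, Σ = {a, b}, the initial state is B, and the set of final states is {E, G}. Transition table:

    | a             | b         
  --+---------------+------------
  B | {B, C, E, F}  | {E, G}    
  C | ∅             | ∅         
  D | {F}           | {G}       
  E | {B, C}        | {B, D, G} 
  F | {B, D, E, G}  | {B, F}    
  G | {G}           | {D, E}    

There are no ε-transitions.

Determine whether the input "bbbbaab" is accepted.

Start in {B}.
Read 'b': {B} → {E, G}.
Read 'b': {E, G} → {B, D, E, G}.
Read 'b': {B, D, E, G} → {B, D, E, G}.
Read 'b': {B, D, E, G} → {B, D, E, G}.
Read 'a': {B, D, E, G} → {B, C, E, F, G}.
Read 'a': {B, C, E, F, G} → {B, C, D, E, F, G}.
Read 'b': {B, C, D, E, F, G} → {B, D, E, F, G}.
The final set {B, D, E, F, G} contains the accepting states E, G.

Yes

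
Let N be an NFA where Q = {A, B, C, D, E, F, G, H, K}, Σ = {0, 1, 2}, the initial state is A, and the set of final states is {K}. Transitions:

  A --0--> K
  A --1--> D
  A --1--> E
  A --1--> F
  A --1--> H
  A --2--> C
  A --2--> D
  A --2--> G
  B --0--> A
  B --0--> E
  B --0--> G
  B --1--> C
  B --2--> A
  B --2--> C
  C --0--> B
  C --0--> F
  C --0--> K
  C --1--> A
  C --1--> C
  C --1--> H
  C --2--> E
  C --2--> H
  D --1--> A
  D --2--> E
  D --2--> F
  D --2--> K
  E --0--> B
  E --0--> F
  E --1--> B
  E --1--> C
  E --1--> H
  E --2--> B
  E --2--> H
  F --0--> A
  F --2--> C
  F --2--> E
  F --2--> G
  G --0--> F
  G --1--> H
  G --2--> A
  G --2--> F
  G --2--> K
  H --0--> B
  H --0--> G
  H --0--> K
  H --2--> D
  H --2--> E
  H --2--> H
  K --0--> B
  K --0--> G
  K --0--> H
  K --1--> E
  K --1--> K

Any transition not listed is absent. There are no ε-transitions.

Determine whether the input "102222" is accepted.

Start in {A}.
Read '1': A→{D, E, F, H}; now {D, E, F, H}.
Read '0': D→∅, E→{B, F}, F→{A}, H→{B, G, K}; now {A, B, F, G, K}.
Read '2': A→{C, D, G}, B→{A, C}, F→{C, E, G}, G→{A, F, K}, K→∅; now {A, C, D, E, F, G, K}.
Read '2': A→{C, D, G}, C→{E, H}, D→{E, F, K}, E→{B, H}, F→{C, E, G}, G→{A, F, K}, K→∅; now {A, B, C, D, E, F, G, H, K}.
Read '2': A→{C, D, G}, B→{A, C}, C→{E, H}, D→{E, F, K}, E→{B, H}, F→{C, E, G}, G→{A, F, K}, H→{D, E, H}, K→∅; now {A, B, C, D, E, F, G, H, K}.
Read '2': A→{C, D, G}, B→{A, C}, C→{E, H}, D→{E, F, K}, E→{B, H}, F→{C, E, G}, G→{A, F, K}, H→{D, E, H}, K→∅; now {A, B, C, D, E, F, G, H, K}.
The final set {A, B, C, D, E, F, G, H, K} contains the accepting state K.

Yes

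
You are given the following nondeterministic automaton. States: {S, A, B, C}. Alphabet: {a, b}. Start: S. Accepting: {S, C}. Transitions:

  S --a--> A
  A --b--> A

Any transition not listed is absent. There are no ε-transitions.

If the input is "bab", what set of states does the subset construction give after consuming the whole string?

Start in {S}.
Read 'b': S→∅; now ∅.
The set is empty and remains empty for the remaining 2 symbols.

∅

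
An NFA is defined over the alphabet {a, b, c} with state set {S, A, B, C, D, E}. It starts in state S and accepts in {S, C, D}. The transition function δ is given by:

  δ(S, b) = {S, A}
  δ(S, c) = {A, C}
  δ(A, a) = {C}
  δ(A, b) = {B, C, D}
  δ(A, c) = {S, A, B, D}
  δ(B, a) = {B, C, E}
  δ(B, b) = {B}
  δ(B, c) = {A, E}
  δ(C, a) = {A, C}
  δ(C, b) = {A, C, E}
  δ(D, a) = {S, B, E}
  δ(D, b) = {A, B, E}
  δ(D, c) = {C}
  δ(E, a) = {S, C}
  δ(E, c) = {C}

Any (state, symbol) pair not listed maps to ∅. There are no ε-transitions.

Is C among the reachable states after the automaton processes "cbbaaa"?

Start in {S}.
Read 'c': S→{A, C}; now {A, C}.
Read 'b': A→{B, C, D}, C→{A, C, E}; now {A, B, C, D, E}.
Read 'b': A→{B, C, D}, B→{B}, C→{A, C, E}, D→{A, B, E}, E→∅; now {A, B, C, D, E}.
Read 'a': A→{C}, B→{B, C, E}, C→{A, C}, D→{S, B, E}, E→{S, C}; now {S, A, B, C, E}.
Read 'a': S→∅, A→{C}, B→{B, C, E}, C→{A, C}, E→{S, C}; now {S, A, B, C, E}.
Read 'a': S→∅, A→{C}, B→{B, C, E}, C→{A, C}, E→{S, C}; now {S, A, B, C, E}.
State C is in {S, A, B, C, E}.

Yes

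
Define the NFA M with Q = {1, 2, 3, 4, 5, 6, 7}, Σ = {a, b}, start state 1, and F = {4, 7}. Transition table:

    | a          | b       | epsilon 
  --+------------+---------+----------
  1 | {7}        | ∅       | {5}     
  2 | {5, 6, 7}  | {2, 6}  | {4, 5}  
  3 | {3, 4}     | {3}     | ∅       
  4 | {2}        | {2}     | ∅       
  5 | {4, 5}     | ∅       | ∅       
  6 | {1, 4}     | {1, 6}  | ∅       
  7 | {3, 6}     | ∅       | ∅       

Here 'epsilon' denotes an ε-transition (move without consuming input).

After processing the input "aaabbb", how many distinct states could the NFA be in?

6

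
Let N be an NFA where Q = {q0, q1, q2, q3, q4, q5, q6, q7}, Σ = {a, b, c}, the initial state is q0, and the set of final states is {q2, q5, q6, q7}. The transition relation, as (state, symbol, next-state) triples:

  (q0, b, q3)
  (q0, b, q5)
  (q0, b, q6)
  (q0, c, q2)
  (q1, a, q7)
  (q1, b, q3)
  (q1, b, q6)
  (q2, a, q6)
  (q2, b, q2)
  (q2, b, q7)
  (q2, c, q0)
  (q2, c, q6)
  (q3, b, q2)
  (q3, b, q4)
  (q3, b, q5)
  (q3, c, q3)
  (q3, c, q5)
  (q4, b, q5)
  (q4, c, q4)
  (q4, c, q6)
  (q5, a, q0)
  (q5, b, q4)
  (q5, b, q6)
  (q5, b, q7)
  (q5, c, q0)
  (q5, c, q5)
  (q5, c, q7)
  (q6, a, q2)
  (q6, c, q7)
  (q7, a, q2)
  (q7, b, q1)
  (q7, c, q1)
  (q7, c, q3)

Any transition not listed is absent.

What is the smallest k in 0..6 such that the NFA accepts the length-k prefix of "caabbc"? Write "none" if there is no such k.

1

Start in {q0}.
Read 'c': q0→{q2}; now {q2}.
None of the earlier sets intersect F, but {q2} does.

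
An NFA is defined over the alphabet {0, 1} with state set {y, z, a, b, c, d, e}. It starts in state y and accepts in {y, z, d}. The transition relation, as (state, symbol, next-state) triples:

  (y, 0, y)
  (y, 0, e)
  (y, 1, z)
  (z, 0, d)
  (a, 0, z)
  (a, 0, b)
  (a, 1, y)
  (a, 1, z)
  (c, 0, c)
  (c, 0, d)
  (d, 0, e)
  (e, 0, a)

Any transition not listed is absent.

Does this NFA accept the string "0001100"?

No

Start in {y}.
Read '0': y→{y, e}; now {y, e}.
Read '0': y→{y, e}, e→{a}; now {y, a, e}.
Read '0': y→{y, e}, a→{z, b}, e→{a}; now {y, z, a, b, e}.
Read '1': y→{z}, z→∅, a→{y, z}, b→∅, e→∅; now {y, z}.
Read '1': y→{z}, z→∅; now {z}.
Read '0': z→{d}; now {d}.
Read '0': d→{e}; now {e}.
The final set {e} contains no accepting state.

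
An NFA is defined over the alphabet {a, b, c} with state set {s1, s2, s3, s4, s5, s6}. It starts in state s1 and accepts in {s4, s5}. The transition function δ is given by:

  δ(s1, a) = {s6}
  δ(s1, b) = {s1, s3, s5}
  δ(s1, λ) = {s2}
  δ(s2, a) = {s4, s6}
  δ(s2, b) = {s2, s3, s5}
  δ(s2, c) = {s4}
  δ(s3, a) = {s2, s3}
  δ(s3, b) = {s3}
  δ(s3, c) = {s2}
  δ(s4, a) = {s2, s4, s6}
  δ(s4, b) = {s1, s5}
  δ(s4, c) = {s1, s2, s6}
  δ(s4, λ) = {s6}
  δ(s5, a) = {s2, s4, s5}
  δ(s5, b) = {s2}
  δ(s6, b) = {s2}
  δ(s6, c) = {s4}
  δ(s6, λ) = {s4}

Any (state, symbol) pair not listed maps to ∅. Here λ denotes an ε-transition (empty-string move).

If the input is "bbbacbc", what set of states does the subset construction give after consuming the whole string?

{s2, s4, s6}

Start: ε-closure({s1}) = {s1, s2}.
Read 'b': {s1, s2} → {s1, s2, s3, s5}.
Read 'b': {s1, s2, s3, s5} → {s1, s2, s3, s5}.
Read 'b': {s1, s2, s3, s5} → {s1, s2, s3, s5}.
Read 'a': {s1, s2, s3, s5} → {s2, s3, s4, s5, s6}.
Read 'c': {s2, s3, s4, s5, s6} → {s1, s2, s4, s6}.
Read 'b': {s1, s2, s4, s6} → {s1, s2, s3, s5}.
Read 'c': {s1, s2, s3, s5} → {s2, s4, s6}.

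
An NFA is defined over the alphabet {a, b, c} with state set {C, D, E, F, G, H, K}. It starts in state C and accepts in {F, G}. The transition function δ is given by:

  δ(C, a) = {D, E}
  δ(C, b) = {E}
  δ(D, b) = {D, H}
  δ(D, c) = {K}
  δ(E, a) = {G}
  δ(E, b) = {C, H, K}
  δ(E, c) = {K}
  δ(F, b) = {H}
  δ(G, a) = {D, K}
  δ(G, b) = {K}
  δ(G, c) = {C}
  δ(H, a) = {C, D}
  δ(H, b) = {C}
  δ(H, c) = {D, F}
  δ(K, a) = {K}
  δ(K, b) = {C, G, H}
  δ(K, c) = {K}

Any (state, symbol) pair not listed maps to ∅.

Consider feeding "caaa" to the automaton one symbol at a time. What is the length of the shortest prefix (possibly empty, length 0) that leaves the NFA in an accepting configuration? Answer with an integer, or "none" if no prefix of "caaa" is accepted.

none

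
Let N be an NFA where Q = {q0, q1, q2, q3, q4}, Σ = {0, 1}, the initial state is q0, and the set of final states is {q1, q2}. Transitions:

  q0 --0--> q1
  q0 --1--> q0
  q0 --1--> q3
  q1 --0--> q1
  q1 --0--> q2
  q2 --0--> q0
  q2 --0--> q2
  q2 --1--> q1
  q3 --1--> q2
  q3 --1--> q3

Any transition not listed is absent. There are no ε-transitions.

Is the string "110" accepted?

Yes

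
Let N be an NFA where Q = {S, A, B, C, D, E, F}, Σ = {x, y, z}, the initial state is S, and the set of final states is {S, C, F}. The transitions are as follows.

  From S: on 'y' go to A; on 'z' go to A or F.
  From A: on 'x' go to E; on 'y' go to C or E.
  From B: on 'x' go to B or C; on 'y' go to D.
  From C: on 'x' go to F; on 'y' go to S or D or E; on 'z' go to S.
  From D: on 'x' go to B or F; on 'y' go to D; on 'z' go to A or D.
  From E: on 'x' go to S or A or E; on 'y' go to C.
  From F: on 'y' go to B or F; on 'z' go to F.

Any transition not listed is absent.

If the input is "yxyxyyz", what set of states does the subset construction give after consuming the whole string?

{A, D, F}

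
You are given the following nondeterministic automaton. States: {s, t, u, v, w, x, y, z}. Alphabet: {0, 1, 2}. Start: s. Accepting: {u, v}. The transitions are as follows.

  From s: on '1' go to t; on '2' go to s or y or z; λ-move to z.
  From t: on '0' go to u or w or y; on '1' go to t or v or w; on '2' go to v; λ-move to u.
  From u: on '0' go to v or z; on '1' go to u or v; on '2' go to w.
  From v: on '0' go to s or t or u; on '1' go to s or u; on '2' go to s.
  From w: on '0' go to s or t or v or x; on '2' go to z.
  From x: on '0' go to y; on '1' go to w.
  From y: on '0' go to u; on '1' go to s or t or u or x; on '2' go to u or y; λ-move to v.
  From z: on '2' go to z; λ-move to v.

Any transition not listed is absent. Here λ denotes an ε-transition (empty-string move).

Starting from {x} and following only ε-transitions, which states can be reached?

Begin with {x}.
No ε-moves leave this set, so the closure equals the set itself.

{x}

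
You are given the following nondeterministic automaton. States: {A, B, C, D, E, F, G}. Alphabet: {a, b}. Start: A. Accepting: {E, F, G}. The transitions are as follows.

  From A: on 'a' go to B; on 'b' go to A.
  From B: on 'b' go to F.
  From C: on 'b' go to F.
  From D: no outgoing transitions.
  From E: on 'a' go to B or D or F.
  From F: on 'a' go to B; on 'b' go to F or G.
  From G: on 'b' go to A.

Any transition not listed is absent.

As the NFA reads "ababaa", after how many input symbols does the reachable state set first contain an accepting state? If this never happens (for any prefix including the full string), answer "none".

2

Start in {A}.
Read 'a': A→{B}; now {B}.
Read 'b': B→{F}; now {F}.
None of the earlier sets intersect F, but {F} does.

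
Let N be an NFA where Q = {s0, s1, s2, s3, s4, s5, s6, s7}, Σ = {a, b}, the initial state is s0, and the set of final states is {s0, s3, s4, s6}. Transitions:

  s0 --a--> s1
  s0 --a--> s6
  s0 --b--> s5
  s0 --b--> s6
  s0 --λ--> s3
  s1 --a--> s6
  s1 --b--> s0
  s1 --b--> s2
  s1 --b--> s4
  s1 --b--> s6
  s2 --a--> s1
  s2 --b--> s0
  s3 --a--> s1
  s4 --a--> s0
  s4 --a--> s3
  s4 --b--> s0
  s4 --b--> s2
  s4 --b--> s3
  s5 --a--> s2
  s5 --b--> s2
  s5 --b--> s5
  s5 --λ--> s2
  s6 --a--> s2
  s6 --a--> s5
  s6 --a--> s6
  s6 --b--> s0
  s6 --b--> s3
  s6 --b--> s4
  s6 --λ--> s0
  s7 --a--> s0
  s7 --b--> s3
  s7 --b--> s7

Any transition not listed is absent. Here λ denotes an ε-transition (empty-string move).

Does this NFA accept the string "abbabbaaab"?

Yes

Start: ε-closure({s0}) = {s0, s3}.
Read 'a': s0→{s1, s6}, s3→{s1}; union {s1, s6}; ε-closure = {s0, s1, s3, s6}.
Read 'b': s0→{s5, s6}, s1→{s0, s2, s4, s6}, s3→∅, s6→{s0, s3, s4}; now {s0, s2, s3, s4, s5, s6}.
Read 'b': s0→{s5, s6}, s2→{s0}, s3→∅, s4→{s0, s2, s3}, s5→{s2, s5}, s6→{s0, s3, s4}; now {s0, s2, s3, s4, s5, s6}.
Read 'a': s0→{s1, s6}, s2→{s1}, s3→{s1}, s4→{s0, s3}, s5→{s2}, s6→{s2, s5, s6}; now {s0, s1, s2, s3, s5, s6}.
Read 'b': s0→{s5, s6}, s1→{s0, s2, s4, s6}, s2→{s0}, s3→∅, s5→{s2, s5}, s6→{s0, s3, s4}; now {s0, s2, s3, s4, s5, s6}.
Read 'b': s0→{s5, s6}, s2→{s0}, s3→∅, s4→{s0, s2, s3}, s5→{s2, s5}, s6→{s0, s3, s4}; now {s0, s2, s3, s4, s5, s6}.
Read 'a': s0→{s1, s6}, s2→{s1}, s3→{s1}, s4→{s0, s3}, s5→{s2}, s6→{s2, s5, s6}; now {s0, s1, s2, s3, s5, s6}.
Read 'a': s0→{s1, s6}, s1→{s6}, s2→{s1}, s3→{s1}, s5→{s2}, s6→{s2, s5, s6}; union {s1, s2, s5, s6}; ε-closure = {s0, s1, s2, s3, s5, s6}.
Read 'a': s0→{s1, s6}, s1→{s6}, s2→{s1}, s3→{s1}, s5→{s2}, s6→{s2, s5, s6}; union {s1, s2, s5, s6}; ε-closure = {s0, s1, s2, s3, s5, s6}.
Read 'b': s0→{s5, s6}, s1→{s0, s2, s4, s6}, s2→{s0}, s3→∅, s5→{s2, s5}, s6→{s0, s3, s4}; now {s0, s2, s3, s4, s5, s6}.
The final set {s0, s2, s3, s4, s5, s6} contains the accepting states s0, s3, s4, s6.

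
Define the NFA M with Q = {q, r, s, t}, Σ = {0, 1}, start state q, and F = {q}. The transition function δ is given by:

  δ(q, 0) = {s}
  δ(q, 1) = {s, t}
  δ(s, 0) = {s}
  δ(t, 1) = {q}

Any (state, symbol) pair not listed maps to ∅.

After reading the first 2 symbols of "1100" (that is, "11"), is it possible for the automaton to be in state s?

Start in {q}.
Read '1': q→{s, t}; now {s, t}.
Read '1': s→∅, t→{q}; now {q}.
State s is not in {q}.

No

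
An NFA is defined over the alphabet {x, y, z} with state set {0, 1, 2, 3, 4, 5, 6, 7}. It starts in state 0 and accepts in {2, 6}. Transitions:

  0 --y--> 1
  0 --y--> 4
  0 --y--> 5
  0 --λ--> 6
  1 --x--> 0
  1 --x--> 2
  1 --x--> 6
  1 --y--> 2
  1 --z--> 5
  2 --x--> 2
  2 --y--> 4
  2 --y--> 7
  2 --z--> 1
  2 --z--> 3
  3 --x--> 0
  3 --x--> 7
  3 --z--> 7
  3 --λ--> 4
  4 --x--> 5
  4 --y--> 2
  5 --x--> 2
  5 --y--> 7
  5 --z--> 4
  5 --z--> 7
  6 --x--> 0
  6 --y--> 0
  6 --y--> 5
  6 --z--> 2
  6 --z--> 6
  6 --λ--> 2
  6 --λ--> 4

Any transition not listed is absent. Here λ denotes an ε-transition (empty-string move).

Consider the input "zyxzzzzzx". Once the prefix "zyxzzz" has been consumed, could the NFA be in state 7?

Yes

Start: ε-closure({0}) = {0, 2, 4, 6}.
Read 'z': {0, 2, 4, 6} → {1, 2, 3, 4, 6}.
Read 'y': {1, 2, 3, 4, 6} → {0, 2, 4, 5, 6, 7}.
Read 'x': {0, 2, 4, 5, 6, 7} → {0, 2, 4, 5, 6}.
Read 'z': {0, 2, 4, 5, 6} → {1, 2, 3, 4, 6, 7}.
Read 'z': {1, 2, 3, 4, 6, 7} → {1, 2, 3, 4, 5, 6, 7}.
Read 'z': {1, 2, 3, 4, 5, 6, 7} → {1, 2, 3, 4, 5, 6, 7}.
State 7 is in {1, 2, 3, 4, 5, 6, 7}.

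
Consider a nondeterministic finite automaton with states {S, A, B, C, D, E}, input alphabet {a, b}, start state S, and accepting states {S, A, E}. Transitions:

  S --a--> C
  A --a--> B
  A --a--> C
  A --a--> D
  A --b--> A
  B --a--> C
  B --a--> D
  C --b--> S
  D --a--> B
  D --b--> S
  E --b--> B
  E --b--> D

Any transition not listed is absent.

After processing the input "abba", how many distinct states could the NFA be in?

Start in {S}.
Read 'a': S→{C}; now {C}.
Read 'b': C→{S}; now {S}.
Read 'b': S→∅; now ∅.
The set is empty and remains empty for the remaining 1 symbol.
That set has 0 states.

0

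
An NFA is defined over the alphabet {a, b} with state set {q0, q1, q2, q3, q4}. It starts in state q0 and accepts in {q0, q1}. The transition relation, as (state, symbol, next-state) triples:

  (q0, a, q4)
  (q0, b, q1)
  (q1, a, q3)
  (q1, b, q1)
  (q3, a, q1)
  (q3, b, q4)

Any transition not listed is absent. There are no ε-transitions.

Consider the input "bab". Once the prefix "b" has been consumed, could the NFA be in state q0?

No

Start in {q0}.
Read 'b': q0→{q1}; now {q1}.
State q0 is not in {q1}.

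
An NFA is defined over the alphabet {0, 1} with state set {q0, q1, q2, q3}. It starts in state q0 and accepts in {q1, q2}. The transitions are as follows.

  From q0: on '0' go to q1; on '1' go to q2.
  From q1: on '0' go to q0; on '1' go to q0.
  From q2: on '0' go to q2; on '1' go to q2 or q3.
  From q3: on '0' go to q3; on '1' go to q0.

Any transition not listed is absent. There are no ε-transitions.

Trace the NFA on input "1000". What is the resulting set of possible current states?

{q2}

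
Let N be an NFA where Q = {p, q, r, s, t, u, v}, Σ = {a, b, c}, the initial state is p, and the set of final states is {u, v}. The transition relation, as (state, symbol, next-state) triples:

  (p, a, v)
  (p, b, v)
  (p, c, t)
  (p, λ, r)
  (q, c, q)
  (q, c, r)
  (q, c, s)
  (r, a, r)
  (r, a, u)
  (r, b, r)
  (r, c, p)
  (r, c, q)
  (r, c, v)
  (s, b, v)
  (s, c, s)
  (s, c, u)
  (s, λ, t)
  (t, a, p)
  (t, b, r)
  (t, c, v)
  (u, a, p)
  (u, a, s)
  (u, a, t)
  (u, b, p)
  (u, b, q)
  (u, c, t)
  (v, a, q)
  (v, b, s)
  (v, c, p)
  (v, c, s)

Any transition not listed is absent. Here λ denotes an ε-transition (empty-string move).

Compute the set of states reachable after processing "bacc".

Start: ε-closure({p}) = {p, r}.
Read 'b': p→{v}, r→{r}; now {r, v}.
Read 'a': r→{r, u}, v→{q}; now {q, r, u}.
Read 'c': q→{q, r, s}, r→{p, q, v}, u→{t}; now {p, q, r, s, t, v}.
Read 'c': p→{t}, q→{q, r, s}, r→{p, q, v}, s→{s, u}, t→{v}, v→{p, s}; now {p, q, r, s, t, u, v}.

{p, q, r, s, t, u, v}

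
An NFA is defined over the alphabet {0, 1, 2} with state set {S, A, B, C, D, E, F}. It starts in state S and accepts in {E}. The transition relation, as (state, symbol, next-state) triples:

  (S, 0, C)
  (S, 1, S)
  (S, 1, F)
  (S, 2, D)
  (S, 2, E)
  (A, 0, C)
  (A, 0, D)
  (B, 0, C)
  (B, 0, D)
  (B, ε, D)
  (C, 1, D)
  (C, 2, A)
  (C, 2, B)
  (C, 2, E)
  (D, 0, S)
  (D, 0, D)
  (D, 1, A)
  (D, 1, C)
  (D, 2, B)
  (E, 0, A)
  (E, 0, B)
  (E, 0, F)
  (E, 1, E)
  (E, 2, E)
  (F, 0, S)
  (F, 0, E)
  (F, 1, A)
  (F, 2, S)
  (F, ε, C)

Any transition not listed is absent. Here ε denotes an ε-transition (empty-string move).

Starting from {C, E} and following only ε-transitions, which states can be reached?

{C, E}

Begin with {C, E}.
No ε-moves leave this set, so the closure equals the set itself.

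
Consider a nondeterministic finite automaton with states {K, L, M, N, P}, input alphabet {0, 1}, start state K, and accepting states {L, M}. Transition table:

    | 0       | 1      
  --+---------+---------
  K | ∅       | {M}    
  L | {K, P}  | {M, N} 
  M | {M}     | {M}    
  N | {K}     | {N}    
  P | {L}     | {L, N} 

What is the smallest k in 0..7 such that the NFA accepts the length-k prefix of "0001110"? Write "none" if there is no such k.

Start in {K}.
Read '0': K→∅; now ∅.
The set is empty and remains empty for the remaining 6 symbols.
No reachable set along the way intersects F.

none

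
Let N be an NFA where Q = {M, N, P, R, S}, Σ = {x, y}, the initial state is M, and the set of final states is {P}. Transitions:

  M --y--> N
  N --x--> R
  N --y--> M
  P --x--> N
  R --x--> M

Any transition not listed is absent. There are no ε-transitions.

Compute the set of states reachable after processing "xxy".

Start in {M}.
Read 'x': {M} → ∅.
The set is empty and remains empty for the remaining 2 symbols.

∅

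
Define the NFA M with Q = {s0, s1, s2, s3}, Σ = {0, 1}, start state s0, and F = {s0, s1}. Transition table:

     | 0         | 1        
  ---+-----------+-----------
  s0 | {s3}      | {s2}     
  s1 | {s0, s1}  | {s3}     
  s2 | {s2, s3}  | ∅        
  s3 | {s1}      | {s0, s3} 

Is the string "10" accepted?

Start in {s0}.
Read '1': s0→{s2}; now {s2}.
Read '0': s2→{s2, s3}; now {s2, s3}.
The final set {s2, s3} contains no accepting state.

No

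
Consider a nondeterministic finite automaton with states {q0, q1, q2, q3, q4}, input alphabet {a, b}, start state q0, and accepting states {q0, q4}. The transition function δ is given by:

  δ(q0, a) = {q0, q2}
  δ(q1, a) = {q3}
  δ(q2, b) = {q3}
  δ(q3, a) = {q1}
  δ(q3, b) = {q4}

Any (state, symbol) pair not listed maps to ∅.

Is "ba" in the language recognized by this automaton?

No

Start in {q0}.
Read 'b': q0→∅; now ∅.
The set is empty and remains empty for the remaining 1 symbol.
The final set ∅ contains no accepting state.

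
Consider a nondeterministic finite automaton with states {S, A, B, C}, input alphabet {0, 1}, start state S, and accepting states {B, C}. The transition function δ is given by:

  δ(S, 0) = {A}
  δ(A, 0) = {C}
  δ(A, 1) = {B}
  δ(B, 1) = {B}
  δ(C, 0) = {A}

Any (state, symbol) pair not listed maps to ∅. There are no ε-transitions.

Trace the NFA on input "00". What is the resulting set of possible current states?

Start in {S}.
Read '0': {S} → {A}.
Read '0': {A} → {C}.

{C}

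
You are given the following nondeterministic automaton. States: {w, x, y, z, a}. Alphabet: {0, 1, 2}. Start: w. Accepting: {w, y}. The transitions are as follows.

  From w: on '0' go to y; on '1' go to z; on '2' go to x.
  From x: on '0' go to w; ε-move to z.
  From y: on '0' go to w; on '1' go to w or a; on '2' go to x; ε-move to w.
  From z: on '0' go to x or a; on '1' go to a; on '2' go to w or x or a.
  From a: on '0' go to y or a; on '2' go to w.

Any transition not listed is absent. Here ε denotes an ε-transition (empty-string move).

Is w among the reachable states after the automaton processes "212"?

Yes

Start in {w}.
Read '2': w→{x}; union {x}; ε-closure = {x, z}.
Read '1': x→∅, z→{a}; now {a}.
Read '2': a→{w}; now {w}.
State w is in {w}.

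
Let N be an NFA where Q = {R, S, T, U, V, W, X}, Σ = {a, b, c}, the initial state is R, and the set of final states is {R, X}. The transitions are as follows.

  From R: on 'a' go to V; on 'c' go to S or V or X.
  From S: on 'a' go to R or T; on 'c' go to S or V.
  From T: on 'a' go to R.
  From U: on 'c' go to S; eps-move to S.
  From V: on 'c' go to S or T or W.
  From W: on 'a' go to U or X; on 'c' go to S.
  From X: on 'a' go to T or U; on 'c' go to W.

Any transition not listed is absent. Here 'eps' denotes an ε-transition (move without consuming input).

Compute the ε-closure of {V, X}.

Begin with {V, X}.
No ε-moves leave this set, so the closure equals the set itself.

{V, X}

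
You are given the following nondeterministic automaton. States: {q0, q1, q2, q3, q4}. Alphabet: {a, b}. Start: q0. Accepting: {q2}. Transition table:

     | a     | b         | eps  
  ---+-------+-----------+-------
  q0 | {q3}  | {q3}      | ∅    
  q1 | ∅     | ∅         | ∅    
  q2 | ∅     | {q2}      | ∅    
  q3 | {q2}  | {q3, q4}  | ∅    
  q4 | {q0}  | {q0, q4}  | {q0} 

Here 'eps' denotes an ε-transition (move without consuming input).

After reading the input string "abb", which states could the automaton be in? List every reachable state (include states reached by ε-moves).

{q0, q3, q4}

Start in {q0}.
Read 'a': q0→{q3}; now {q3}.
Read 'b': q3→{q3, q4}; union {q3, q4}; ε-closure = {q0, q3, q4}.
Read 'b': q0→{q3}, q3→{q3, q4}, q4→{q0, q4}; now {q0, q3, q4}.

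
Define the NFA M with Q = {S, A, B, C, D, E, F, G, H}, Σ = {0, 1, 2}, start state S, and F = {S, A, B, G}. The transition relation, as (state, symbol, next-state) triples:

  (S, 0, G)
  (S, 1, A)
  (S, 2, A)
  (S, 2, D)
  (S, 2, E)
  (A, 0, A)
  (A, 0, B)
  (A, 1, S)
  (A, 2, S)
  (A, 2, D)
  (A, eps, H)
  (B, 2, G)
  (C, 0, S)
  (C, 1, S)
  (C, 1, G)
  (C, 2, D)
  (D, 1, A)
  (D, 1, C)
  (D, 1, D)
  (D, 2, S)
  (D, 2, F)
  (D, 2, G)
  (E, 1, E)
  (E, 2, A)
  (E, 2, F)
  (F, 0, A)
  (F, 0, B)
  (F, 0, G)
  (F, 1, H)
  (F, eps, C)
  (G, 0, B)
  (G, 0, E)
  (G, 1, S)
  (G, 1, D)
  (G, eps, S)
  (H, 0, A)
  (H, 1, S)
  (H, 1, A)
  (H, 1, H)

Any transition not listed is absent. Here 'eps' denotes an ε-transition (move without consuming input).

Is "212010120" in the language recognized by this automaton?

Yes

Start in {S}.
Read '2': S→{A, D, E}; union {A, D, E}; ε-closure = {A, D, E, H}.
Read '1': A→{S}, D→{A, C, D}, E→{E}, H→{S, A, H}; now {S, A, C, D, E, H}.
Read '2': S→{A, D, E}, A→{S, D}, C→{D}, D→{S, F, G}, E→{A, F}, H→∅; union {S, A, D, E, F, G}; ε-closure = {S, A, C, D, E, F, G, H}.
Read '0': S→{G}, A→{A, B}, C→{S}, D→∅, E→∅, F→{A, B, G}, G→{B, E}, H→{A}; union {S, A, B, E, G}; ε-closure = {S, A, B, E, G, H}.
Read '1': S→{A}, A→{S}, B→∅, E→{E}, G→{S, D}, H→{S, A, H}; now {S, A, D, E, H}.
Read '0': S→{G}, A→{A, B}, D→∅, E→∅, H→{A}; union {A, B, G}; ε-closure = {S, A, B, G, H}.
Read '1': S→{A}, A→{S}, B→∅, G→{S, D}, H→{S, A, H}; now {S, A, D, H}.
Read '2': S→{A, D, E}, A→{S, D}, D→{S, F, G}, H→∅; union {S, A, D, E, F, G}; ε-closure = {S, A, C, D, E, F, G, H}.
Read '0': S→{G}, A→{A, B}, C→{S}, D→∅, E→∅, F→{A, B, G}, G→{B, E}, H→{A}; union {S, A, B, E, G}; ε-closure = {S, A, B, E, G, H}.
The final set {S, A, B, E, G, H} contains the accepting states S, A, B, G.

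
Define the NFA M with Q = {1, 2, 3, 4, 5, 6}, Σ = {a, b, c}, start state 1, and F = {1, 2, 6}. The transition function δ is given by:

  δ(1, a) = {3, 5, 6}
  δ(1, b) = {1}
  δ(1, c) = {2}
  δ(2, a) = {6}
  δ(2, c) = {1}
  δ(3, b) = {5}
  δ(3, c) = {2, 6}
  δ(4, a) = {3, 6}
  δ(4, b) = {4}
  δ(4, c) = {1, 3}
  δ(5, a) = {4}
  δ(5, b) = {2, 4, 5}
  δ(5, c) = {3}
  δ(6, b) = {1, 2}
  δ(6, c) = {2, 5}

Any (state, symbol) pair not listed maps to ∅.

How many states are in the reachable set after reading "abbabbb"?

4

Start in {1}.
Read 'a': 1→{3, 5, 6}; now {3, 5, 6}.
Read 'b': 3→{5}, 5→{2, 4, 5}, 6→{1, 2}; now {1, 2, 4, 5}.
Read 'b': 1→{1}, 2→∅, 4→{4}, 5→{2, 4, 5}; now {1, 2, 4, 5}.
Read 'a': 1→{3, 5, 6}, 2→{6}, 4→{3, 6}, 5→{4}; now {3, 4, 5, 6}.
Read 'b': 3→{5}, 4→{4}, 5→{2, 4, 5}, 6→{1, 2}; now {1, 2, 4, 5}.
Read 'b': 1→{1}, 2→∅, 4→{4}, 5→{2, 4, 5}; now {1, 2, 4, 5}.
Read 'b': 1→{1}, 2→∅, 4→{4}, 5→{2, 4, 5}; now {1, 2, 4, 5}.
That set has 4 states.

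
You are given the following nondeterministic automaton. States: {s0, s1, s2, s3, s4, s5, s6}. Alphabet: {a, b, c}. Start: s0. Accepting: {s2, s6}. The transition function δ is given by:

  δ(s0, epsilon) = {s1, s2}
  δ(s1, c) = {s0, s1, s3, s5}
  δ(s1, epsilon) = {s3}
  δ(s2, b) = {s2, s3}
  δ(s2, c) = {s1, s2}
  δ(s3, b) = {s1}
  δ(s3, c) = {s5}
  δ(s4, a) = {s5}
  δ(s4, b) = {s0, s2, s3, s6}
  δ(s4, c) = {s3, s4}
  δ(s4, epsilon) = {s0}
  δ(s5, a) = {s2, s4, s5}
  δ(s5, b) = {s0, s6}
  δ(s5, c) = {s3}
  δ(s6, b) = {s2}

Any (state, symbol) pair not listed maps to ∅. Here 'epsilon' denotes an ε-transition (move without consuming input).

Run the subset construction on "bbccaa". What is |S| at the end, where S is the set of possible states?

Start: ε-closure({s0}) = {s0, s1, s2, s3}.
Read 'b': s0→∅, s1→∅, s2→{s2, s3}, s3→{s1}; now {s1, s2, s3}.
Read 'b': s1→∅, s2→{s2, s3}, s3→{s1}; now {s1, s2, s3}.
Read 'c': s1→{s0, s1, s3, s5}, s2→{s1, s2}, s3→{s5}; now {s0, s1, s2, s3, s5}.
Read 'c': s0→∅, s1→{s0, s1, s3, s5}, s2→{s1, s2}, s3→{s5}, s5→{s3}; now {s0, s1, s2, s3, s5}.
Read 'a': s0→∅, s1→∅, s2→∅, s3→∅, s5→{s2, s4, s5}; union {s2, s4, s5}; ε-closure = {s0, s1, s2, s3, s4, s5}.
Read 'a': s0→∅, s1→∅, s2→∅, s3→∅, s4→{s5}, s5→{s2, s4, s5}; union {s2, s4, s5}; ε-closure = {s0, s1, s2, s3, s4, s5}.
That set has 6 states.

6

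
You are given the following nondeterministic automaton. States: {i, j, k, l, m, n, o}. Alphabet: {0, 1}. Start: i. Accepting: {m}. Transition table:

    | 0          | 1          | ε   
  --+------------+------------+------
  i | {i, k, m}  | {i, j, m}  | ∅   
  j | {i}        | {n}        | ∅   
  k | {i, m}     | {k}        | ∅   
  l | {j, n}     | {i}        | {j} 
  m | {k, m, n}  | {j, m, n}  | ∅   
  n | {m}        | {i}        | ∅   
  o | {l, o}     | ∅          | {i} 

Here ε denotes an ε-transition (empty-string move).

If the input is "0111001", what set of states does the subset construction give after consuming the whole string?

{i, j, k, m, n}

Start in {i}.
Read '0': {i} → {i, k, m}.
Read '1': {i, k, m} → {i, j, k, m, n}.
Read '1': {i, j, k, m, n} → {i, j, k, m, n}.
Read '1': {i, j, k, m, n} → {i, j, k, m, n}.
Read '0': {i, j, k, m, n} → {i, k, m, n}.
Read '0': {i, k, m, n} → {i, k, m, n}.
Read '1': {i, k, m, n} → {i, j, k, m, n}.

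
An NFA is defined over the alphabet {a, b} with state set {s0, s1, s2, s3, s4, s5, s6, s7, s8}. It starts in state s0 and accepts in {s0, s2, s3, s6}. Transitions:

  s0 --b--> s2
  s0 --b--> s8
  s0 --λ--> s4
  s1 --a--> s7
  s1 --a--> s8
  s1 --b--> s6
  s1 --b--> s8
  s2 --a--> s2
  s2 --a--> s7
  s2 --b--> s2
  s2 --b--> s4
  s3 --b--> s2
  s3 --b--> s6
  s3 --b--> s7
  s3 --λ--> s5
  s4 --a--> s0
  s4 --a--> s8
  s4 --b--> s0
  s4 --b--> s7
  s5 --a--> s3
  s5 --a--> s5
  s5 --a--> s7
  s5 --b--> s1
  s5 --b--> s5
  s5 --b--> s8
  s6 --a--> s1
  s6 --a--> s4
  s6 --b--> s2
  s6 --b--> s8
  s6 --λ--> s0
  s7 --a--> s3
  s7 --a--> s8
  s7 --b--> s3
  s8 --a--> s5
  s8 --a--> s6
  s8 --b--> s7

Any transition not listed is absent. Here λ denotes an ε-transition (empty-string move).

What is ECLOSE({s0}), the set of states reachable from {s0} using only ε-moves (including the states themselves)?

Begin with {s0}.
ε-move s0 → s4; add s4.

{s0, s4}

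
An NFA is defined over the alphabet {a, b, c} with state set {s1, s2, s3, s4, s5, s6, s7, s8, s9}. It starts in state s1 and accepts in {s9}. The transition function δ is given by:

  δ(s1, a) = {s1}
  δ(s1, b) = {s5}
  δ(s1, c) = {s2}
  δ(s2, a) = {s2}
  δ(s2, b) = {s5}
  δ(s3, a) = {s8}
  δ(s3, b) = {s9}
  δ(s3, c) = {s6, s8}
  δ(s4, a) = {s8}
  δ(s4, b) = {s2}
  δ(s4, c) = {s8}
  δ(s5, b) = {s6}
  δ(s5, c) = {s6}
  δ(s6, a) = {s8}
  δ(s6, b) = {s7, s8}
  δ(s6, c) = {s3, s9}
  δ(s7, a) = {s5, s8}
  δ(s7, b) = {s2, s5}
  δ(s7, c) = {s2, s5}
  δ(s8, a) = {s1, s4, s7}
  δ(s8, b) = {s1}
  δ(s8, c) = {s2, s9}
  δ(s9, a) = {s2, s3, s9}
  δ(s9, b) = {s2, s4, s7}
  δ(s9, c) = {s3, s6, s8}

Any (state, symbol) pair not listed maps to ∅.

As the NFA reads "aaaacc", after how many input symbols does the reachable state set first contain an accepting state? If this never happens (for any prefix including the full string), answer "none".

none

Start in {s1}.
Read 'a': s1→{s1}; now {s1}.
Read 'a': s1→{s1}; now {s1}.
Read 'a': s1→{s1}; now {s1}.
Read 'a': s1→{s1}; now {s1}.
Read 'c': s1→{s2}; now {s2}.
Read 'c': s2→∅; now ∅.
No reachable set along the way intersects F.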